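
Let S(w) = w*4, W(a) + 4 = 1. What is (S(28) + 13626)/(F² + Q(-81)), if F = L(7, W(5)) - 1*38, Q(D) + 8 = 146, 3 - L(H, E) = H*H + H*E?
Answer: 13738/4107 ≈ 3.3450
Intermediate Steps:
W(a) = -3 (W(a) = -4 + 1 = -3)
L(H, E) = 3 - H² - E*H (L(H, E) = 3 - (H*H + H*E) = 3 - (H² + E*H) = 3 + (-H² - E*H) = 3 - H² - E*H)
Q(D) = 138 (Q(D) = -8 + 146 = 138)
F = -63 (F = (3 - 1*7² - 1*(-3)*7) - 1*38 = (3 - 1*49 + 21) - 38 = (3 - 49 + 21) - 38 = -25 - 38 = -63)
S(w) = 4*w
(S(28) + 13626)/(F² + Q(-81)) = (4*28 + 13626)/((-63)² + 138) = (112 + 13626)/(3969 + 138) = 13738/4107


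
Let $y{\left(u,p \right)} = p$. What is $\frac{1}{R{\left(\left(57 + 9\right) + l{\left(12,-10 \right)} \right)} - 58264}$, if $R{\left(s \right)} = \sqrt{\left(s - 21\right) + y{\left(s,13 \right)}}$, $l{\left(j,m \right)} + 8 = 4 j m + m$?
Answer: $- \frac{7283}{424336767} - \frac{i \sqrt{110}}{1697347068} \approx -1.7163 \cdot 10^{-5} - 6.1791 \cdot 10^{-9} i$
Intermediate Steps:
$l{\left(j,m \right)} = -8 + m + 4 j m$ ($l{\left(j,m \right)} = -8 + \left(4 j m + m\right) = -8 + \left(m + 4 j m\right) = -8 + m + 4 j m$)
$R{\left(s \right)} = \sqrt{-8 + s}$ ($R{\left(s \right)} = \sqrt{\left(s - 21\right) + 13} = \sqrt{\left(-21 + s\right) + 13} = \sqrt{-8 + s}$)
$\frac{1}{R{\left(\left(57 + 9\right) + l{\left(12,-10 \right)} \right)} - 58264} = \frac{1}{\sqrt{-8 + \left(\left(57 + 9\right) - \left(18 + 480\right)\right)} - 58264} = \frac{1}{\sqrt{-8 + \left(66 - 498\right)} - 58264} = \frac{1}{\sqrt{-8 - 432} - 58264} = \frac{1}{\sqrt{-440} - 58264} = \frac{1}{2 i \sqrt{110} - 58264} = \frac{1}{-58264 + 2 i \sqrt{110}}$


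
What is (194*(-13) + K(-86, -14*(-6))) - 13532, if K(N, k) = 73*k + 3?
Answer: -9919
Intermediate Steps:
K(N, k) = 3 + 73*k
(194*(-13) + K(-86, -14*(-6))) - 13532 = (194*(-13) + (3 + 73*(-14*(-6)))) - 13532 = (-2522 + (3 + 73*84)) - 13532 = (-2522 + (3 + 6132)) - 13532 = (-2522 + 6135) - 13532 = 3613 - 13532 = -9919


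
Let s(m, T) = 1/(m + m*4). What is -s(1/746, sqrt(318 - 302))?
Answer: -746/5 ≈ -149.20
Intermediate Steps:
s(m, T) = 1/(5*m) (s(m, T) = 1/(m + 4*m) = 1/(5*m))
-s(1/746, sqrt(318 - 302)) = -1/(5*(1/746)) = -1/(5*1/746) = -746/5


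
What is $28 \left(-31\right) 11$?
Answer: $-9548$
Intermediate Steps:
$28 \left(-31\right) 11 = \left(-868\right) 11 = -9548$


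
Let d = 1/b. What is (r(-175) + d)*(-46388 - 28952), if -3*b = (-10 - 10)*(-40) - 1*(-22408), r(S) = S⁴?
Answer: -136657754515606165/1934 ≈ -7.0661e+13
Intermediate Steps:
b = -7736 (b = -((-10 - 10)*(-40) - 1*(-22408))/3 = -(-20*(-40) + 22408)/3 = -(800 + 22408)/3 = -⅓*23208 = -7736)
d = -1/7736 (d = 1/(-7736) = -1/7736 ≈ -0.00012927)
(r(-175) + d)*(-46388 - 28952) = ((-175)⁴ - 1/7736)*(-46388 - 28952) = (937890625 - 1/7736)*(-75340) = (7255521874999/7736)*(-75340) = -136657754515606165/1934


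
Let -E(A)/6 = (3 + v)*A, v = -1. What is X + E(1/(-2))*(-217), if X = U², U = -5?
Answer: -1277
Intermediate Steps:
X = 25 (X = (-5)² = 25)
E(A) = -12*A (E(A) = -6*(3 - 1)*A = -12*A)
X + E(1/(-2))*(-217) = 25 - 12/(-2)*(-217) = 25 - 12*(-½)*(-217) = 25 + 6*(-217) = 25 - 1302 = -1277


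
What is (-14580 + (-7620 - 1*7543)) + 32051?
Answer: 2308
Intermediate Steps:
(-14580 + (-7620 - 1*7543)) + 32051 = (-14580 + (-7620 - 7543)) + 32051 = (-14580 - 15163) + 32051 = -29743 + 32051 = 2308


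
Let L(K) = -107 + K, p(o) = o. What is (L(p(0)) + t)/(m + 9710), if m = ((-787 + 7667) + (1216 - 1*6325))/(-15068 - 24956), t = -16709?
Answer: -673043584/388631269 ≈ -1.7318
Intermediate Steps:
m = -1771/40024 (m = (6880 + (1216 - 6325))/(-40024) = (6880 - 5109)*(-1/40024) = 1771*(-1/40024) = -1771/40024 ≈ -0.044248)
(L(p(0)) + t)/(m + 9710) = ((-107 + 0) - 16709)/(-1771/40024 + 9710) = (-107 - 16709)/(388631269/40024) = -16816*40024/388631269 = -673043584/388631269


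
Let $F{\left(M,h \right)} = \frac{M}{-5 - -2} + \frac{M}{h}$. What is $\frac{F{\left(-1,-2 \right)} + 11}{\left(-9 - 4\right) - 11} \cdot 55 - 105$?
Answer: $- \frac{19025}{144} \approx -132.12$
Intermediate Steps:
$F{\left(M,h \right)} = - \frac{M}{3} + \frac{M}{h}$ ($F{\left(M,h \right)} = \frac{M}{-5 + 2} + \frac{M}{h} = \frac{M}{-3} + \frac{M}{h} = M \left(- \frac{1}{3}\right) + \frac{M}{h} = - \frac{M}{3} + \frac{M}{h}$)
$\frac{F{\left(-1,-2 \right)} + 11}{\left(-9 - 4\right) - 11} \cdot 55 - 105 = \frac{\left(\left(- \frac{1}{3}\right) \left(-1\right) - \frac{1}{-2}\right) + 11}{\left(-9 - 4\right) - 11} \cdot 55 - 105 = \frac{\left(\frac{1}{3} - - \frac{1}{2}\right) + 11}{\left(-9 - 4\right) - 11} \cdot 55 - 105 = \frac{\left(\frac{1}{3} + \frac{1}{2}\right) + 11}{-13 - 11} \cdot 55 - 105 = \frac{\frac{5}{6} + 11}{-24} \cdot 55 - 105 = \frac{71}{6} \left(- \frac{1}{24}\right) 55 - 105 = \left(- \frac{71}{144}\right) 55 - 105 = - \frac{3905}{144} - 105 = - \frac{19025}{144}$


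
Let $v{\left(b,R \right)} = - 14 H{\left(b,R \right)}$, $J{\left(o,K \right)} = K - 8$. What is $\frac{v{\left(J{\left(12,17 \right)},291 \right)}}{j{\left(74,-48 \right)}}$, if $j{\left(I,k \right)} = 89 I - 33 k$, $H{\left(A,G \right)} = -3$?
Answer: $\frac{21}{4085} \approx 0.0051408$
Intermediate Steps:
$J{\left(o,K \right)} = -8 + K$ ($J{\left(o,K \right)} = K - 8 = -8 + K$)
$j{\left(I,k \right)} = - 33 k + 89 I$
$v{\left(b,R \right)} = 42$ ($v{\left(b,R \right)} = \left(-14\right) \left(-3\right) = 42$)
$\frac{v{\left(J{\left(12,17 \right)},291 \right)}}{j{\left(74,-48 \right)}} = \frac{42}{\left(-33\right) \left(-48\right) + 89 \cdot 74} = \frac{42}{1584 + 6586} = \frac{42}{8170} = 42 \cdot \frac{1}{8170} = \frac{21}{4085}$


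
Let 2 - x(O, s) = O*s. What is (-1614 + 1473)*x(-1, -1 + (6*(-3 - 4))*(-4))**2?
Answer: -4027101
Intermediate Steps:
x(O, s) = 2 - O*s
(-1614 + 1473)*x(-1, -1 + (6*(-3 - 4))*(-4))**2 = (-1614 + 1473)*(2 - 1*(-1)*(-1 + (6*(-3 - 4))*(-4)))**2 = -141*(2 - 1*(-1)*(-1 + (6*(-7))*(-4)))**2 = -141*(2 - 1*(-1)*(-1 - 42*(-4)))**2 = -141*(2 - 1*(-1)*(-1 + 168))**2 = -141*(2 - 1*(-1)*167)**2 = -141*(2 + 167)**2 = -141*169**2 = -141*28561 = -4027101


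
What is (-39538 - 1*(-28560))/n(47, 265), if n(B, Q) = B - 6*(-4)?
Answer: -10978/71 ≈ -154.62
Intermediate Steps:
n(B, Q) = 24 + B (n(B, Q) = B + 24 = 24 + B)
(-39538 - 1*(-28560))/n(47, 265) = (-39538 - 1*(-28560))/(24 + 47) = (-39538 + 28560)/71 = -10978*1/71 = -10978/71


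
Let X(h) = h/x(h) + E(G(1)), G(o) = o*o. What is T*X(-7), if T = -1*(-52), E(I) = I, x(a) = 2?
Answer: -130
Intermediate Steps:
G(o) = o²
X(h) = 1 + h/2 (X(h) = h/2 + 1² = h*(½) + 1 = h/2 + 1 = 1 + h/2)
T = 52
T*X(-7) = 52*(1 + (½)*(-7)) = 52*(1 - 7/2) = 52*(-5/2) = -130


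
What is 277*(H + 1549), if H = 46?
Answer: 441815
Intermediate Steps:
277*(H + 1549) = 277*(46 + 1549) = 277*1595 = 441815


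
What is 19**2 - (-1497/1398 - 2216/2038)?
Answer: 172447103/474854 ≈ 363.16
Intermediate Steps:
19**2 - (-1497/1398 - 2216/2038) = 361 - (-1497*1/1398 - 2216*1/2038) = 361 - (-499/466 - 1108/1019) = 361 - 1*(-1024809/474854) = 361 + 1024809/474854 = 172447103/474854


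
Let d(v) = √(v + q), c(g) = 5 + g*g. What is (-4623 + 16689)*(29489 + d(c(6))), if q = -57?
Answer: 355814274 + 48264*I ≈ 3.5581e+8 + 48264.0*I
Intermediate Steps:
c(g) = 5 + g²
d(v) = √(-57 + v) (d(v) = √(v - 57) = √(-57 + v))
(-4623 + 16689)*(29489 + d(c(6))) = (-4623 + 16689)*(29489 + √(-57 + (5 + 6²))) = 12066*(29489 + √(-57 + (5 + 36))) = 12066*(29489 + √(-57 + 41)) = 12066*(29489 + √(-16)) = 12066*(29489 + 4*I) = 355814274 + 48264*I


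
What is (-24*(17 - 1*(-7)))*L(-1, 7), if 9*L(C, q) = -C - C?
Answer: -128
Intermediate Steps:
L(C, q) = -2*C/9 (L(C, q) = (-C - C)/9 = (-2*C)/9 = -2*C/9)
(-24*(17 - 1*(-7)))*L(-1, 7) = (-24*(17 - 1*(-7)))*(-2/9*(-1)) = -24*(17 + 7)*(2/9) = -24*24*(2/9) = -576*2/9 = -128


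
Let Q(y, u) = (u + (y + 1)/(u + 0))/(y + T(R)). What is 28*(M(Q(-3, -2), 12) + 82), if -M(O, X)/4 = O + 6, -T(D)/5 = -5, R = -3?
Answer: 17920/11 ≈ 1629.1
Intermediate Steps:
T(D) = 25 (T(D) = -5*(-5) = 25)
Q(y, u) = (u + (1 + y)/u)/(25 + y) (Q(y, u) = (u + (y + 1)/(u + 0))/(y + 25) = (u + (1 + y)/u)/(25 + y))
M(O, X) = -24 - 4*O (M(O, X) = -4*(O + 6) = -4*(6 + O) = -24 - 4*O)
28*(M(Q(-3, -2), 12) + 82) = 28*((-24 - 4*(1 - 3 + (-2)²)/((-2)*(25 - 3))) + 82) = 28*((-24 - (-2)*(1 - 3 + 4)/22) + 82) = 28*((-24 - (-2)*2/22) + 82) = 28*((-24 - 4*(-1/22)) + 82) = 28*((-24 + 2/11) + 82) = 28*(-262/11 + 82) = 28*(640/11) = 17920/11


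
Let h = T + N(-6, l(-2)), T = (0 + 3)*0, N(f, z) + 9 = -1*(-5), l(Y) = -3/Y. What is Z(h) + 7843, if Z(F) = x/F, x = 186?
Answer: 15593/2 ≈ 7796.5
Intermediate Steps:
N(f, z) = -4 (N(f, z) = -9 - 1*(-5) = -9 + 5 = -4)
T = 0 (T = 3*0 = 0)
h = -4 (h = 0 - 4 = -4)
Z(F) = 186/F
Z(h) + 7843 = 186/(-4) + 7843 = 186*(-¼) + 7843 = -93/2 + 7843 = 15593/2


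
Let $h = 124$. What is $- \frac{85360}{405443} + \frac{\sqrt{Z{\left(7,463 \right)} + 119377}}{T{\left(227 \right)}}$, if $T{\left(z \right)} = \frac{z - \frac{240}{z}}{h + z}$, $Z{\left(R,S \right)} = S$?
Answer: $- \frac{85360}{405443} + \frac{318708 \sqrt{7490}}{51289} \approx 537.58$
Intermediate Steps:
$T{\left(z \right)} = \frac{z - \frac{240}{z}}{124 + z}$
$- \frac{85360}{405443} + \frac{\sqrt{Z{\left(7,463 \right)} + 119377}}{T{\left(227 \right)}} = - \frac{85360}{405443} + \frac{\sqrt{463 + 119377}}{\frac{1}{227} \frac{1}{124 + 227} \left(-240 + 227^{2}\right)} = \left(-85360\right) \frac{1}{405443} + \frac{\sqrt{119840}}{\frac{1}{227} \cdot \frac{1}{351} \left(-240 + 51529\right)} = - \frac{85360}{405443} + \frac{4 \sqrt{7490}}{\frac{1}{227} \cdot \frac{1}{351} \cdot 51289} = - \frac{85360}{405443} + \frac{4 \sqrt{7490}}{\frac{51289}{79677}} = - \frac{85360}{405443} + 4 \sqrt{7490} \cdot \frac{79677}{51289} = - \frac{85360}{405443} + \frac{318708 \sqrt{7490}}{51289}$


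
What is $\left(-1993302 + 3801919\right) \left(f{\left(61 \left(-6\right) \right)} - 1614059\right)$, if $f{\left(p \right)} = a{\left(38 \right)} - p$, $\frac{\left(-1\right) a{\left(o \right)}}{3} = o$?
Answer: $-2918758774919$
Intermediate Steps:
$a{\left(o \right)} = - 3 o$
$f{\left(p \right)} = -114 - p$ ($f{\left(p \right)} = \left(-3\right) 38 - p = -114 - p$)
$\left(-1993302 + 3801919\right) \left(f{\left(61 \left(-6\right) \right)} - 1614059\right) = \left(-1993302 + 3801919\right) \left(\left(-114 - 61 \left(-6\right)\right) - 1614059\right) = 1808617 \left(\left(-114 - -366\right) - 1614059\right) = 1808617 \left(\left(-114 + 366\right) - 1614059\right) = 1808617 \left(252 - 1614059\right) = 1808617 \left(-1613807\right) = -2918758774919$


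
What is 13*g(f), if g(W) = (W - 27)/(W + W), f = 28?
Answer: 13/56 ≈ 0.23214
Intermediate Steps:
g(W) = (-27 + W)/(2*W) (g(W) = (-27 + W)/((2*W)) = (-27 + W)*(1/(2*W)) = (-27 + W)/(2*W))
13*g(f) = 13*((1/2)*(-27 + 28)/28) = 13*((1/2)*(1/28)*1) = 13*(1/56) = 13/56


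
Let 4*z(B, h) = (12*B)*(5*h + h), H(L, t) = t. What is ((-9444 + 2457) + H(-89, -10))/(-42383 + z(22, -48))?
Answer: 6997/61391 ≈ 0.11397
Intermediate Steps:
z(B, h) = 18*B*h (z(B, h) = ((12*B)*(5*h + h))/4 = ((12*B)*(6*h))/4 = (72*B*h)/4 = 18*B*h)
((-9444 + 2457) + H(-89, -10))/(-42383 + z(22, -48)) = ((-9444 + 2457) - 10)/(-42383 + 18*22*(-48)) = (-6987 - 10)/(-42383 - 19008) = -6997/(-61391) = -6997*(-1/61391) = 6997/61391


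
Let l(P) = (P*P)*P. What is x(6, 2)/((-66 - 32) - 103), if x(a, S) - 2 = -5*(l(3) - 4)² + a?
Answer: 879/67 ≈ 13.119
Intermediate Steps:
l(P) = P³ (l(P) = P²*P = P³)
x(a, S) = -2643 + a (x(a, S) = 2 + (-5*(3³ - 4)² + a) = 2 + (-5*(27 - 4)² + a) = 2 + (-5*23² + a) = 2 + (-5*529 + a) = 2 + (-2645 + a) = -2643 + a)
x(6, 2)/((-66 - 32) - 103) = (-2643 + 6)/((-66 - 32) - 103) = -2637/(-98 - 103) = -2637/(-201) = -2637*(-1/201) = 879/67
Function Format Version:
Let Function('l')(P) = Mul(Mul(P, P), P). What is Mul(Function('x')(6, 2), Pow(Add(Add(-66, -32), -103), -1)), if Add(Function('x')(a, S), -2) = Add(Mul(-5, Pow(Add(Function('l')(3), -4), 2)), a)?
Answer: Rational(879, 67) ≈ 13.119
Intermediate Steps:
Function('l')(P) = Pow(P, 3) (Function('l')(P) = Mul(Pow(P, 2), P) = Pow(P, 3))
Function('x')(a, S) = Add(-2643, a) (Function('x')(a, S) = Add(2, Add(Mul(-5, Pow(Add(Pow(3, 3), -4), 2)), a)) = Add(2, Add(Mul(-5, Pow(Add(27, -4), 2)), a)) = Add(2, Add(Mul(-5, Pow(23, 2)), a)) = Add(2, Add(Mul(-5, 529), a)) = Add(2, Add(-2645, a)) = Add(-2643, a))
Mul(Function('x')(6, 2), Pow(Add(Add(-66, -32), -103), -1)) = Mul(Add(-2643, 6), Pow(Add(Add(-66, -32), -103), -1)) = Mul(-2637, Pow(Add(-98, -103), -1)) = Mul(-2637, Pow(-201, -1)) = Mul(-2637, Rational(-1, 201)) = Rational(879, 67)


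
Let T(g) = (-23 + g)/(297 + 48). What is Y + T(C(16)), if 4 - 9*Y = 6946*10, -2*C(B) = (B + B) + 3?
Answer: -5325041/690 ≈ -7717.5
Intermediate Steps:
C(B) = -3/2 - B (C(B) = -((B + B) + 3)/2 = -(2*B + 3)/2 = -(3 + 2*B)/2 = -3/2 - B)
Y = -23152/3 (Y = 4/9 - 6946*10/9 = 4/9 - 1/9*69460 = 4/9 - 69460/9 = -23152/3 ≈ -7717.3)
T(g) = -1/15 + g/345 (T(g) = (-23 + g)/345 = (-23 + g)*(1/345) = -1/15 + g/345)
Y + T(C(16)) = -23152/3 + (-1/15 + (-3/2 - 1*16)/345) = -23152/3 + (-1/15 + (-3/2 - 16)/345) = -23152/3 + (-1/15 + (1/345)*(-35/2)) = -23152/3 + (-1/15 - 7/138) = -23152/3 - 27/230 = -5325041/690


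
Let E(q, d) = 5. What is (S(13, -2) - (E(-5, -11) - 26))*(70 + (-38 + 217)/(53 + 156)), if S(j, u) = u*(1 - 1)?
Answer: 310989/209 ≈ 1488.0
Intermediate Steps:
S(j, u) = 0 (S(j, u) = u*0 = 0)
(S(13, -2) - (E(-5, -11) - 26))*(70 + (-38 + 217)/(53 + 156)) = (0 - (5 - 26))*(70 + (-38 + 217)/(53 + 156)) = (0 - 1*(-21))*(70 + 179/209) = (0 + 21)*(70 + 179*(1/209)) = 21*(70 + 179/209) = 21*(14809/209) = 310989/209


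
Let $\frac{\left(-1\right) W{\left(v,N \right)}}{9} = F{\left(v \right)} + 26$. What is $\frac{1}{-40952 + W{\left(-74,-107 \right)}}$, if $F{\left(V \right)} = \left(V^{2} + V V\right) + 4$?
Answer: $- \frac{1}{139790} \approx -7.1536 \cdot 10^{-6}$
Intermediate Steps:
$F{\left(V \right)} = 4 + 2 V^{2}$ ($F{\left(V \right)} = \left(V^{2} + V^{2}\right) + 4 = 2 V^{2} + 4 = 4 + 2 V^{2}$)
$W{\left(v,N \right)} = -270 - 18 v^{2}$ ($W{\left(v,N \right)} = - 9 \left(\left(4 + 2 v^{2}\right) + 26\right) = - 9 \left(30 + 2 v^{2}\right) = -270 - 18 v^{2}$)
$\frac{1}{-40952 + W{\left(-74,-107 \right)}} = \frac{1}{-40952 - \left(270 + 18 \left(-74\right)^{2}\right)} = \frac{1}{-40952 - 98838} = \frac{1}{-139790} = - \frac{1}{139790}$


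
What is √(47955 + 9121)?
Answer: 2*√14269 ≈ 238.91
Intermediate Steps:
√(47955 + 9121) = √57076 = 2*√14269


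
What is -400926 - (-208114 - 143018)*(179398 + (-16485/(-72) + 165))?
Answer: 126260617975/2 ≈ 6.3130e+10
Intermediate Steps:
-400926 - (-208114 - 143018)*(179398 + (-16485/(-72) + 165)) = -400926 - (-351132)*(179398 + (-16485*(-1)/72 + 165)) = -400926 - (-351132)*(179398 + (-105*(-157/72) + 165)) = -400926 - (-351132)*(179398 + (5495/24 + 165)) = -400926 - (-351132)*(179398 + 9455/24) = -400926 - (-351132)*4315007/24 = -400926 - 1*(-126261419827/2) = -400926 + 126261419827/2 = 126260617975/2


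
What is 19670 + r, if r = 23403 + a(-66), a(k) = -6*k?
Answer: 43469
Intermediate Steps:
r = 23799 (r = 23403 - 6*(-66) = 23403 + 396 = 23799)
19670 + r = 19670 + 23799 = 43469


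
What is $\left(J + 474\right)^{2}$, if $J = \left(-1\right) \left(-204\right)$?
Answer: $459684$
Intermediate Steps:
$J = 204$
$\left(J + 474\right)^{2} = \left(204 + 474\right)^{2} = 678^{2} = 459684$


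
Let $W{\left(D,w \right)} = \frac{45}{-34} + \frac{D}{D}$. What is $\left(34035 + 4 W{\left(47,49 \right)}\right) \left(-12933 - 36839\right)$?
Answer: $- \frac{28796735356}{17} \approx -1.6939 \cdot 10^{9}$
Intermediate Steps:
$W{\left(D,w \right)} = - \frac{11}{34}$ ($W{\left(D,w \right)} = 45 \left(- \frac{1}{34}\right) + 1 = - \frac{45}{34} + 1 = - \frac{11}{34}$)
$\left(34035 + 4 W{\left(47,49 \right)}\right) \left(-12933 - 36839\right) = \left(34035 + 4 \left(- \frac{11}{34}\right)\right) \left(-12933 - 36839\right) = \left(34035 - \frac{22}{17}\right) \left(-49772\right) = \frac{578573}{17} \left(-49772\right) = - \frac{28796735356}{17}$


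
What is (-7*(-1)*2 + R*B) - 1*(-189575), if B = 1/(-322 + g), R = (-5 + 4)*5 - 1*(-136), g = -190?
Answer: 97069437/512 ≈ 1.8959e+5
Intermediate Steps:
R = 131 (R = -1*5 + 136 = -5 + 136 = 131)
B = -1/512 (B = 1/(-322 - 190) = 1/(-512) = -1/512 ≈ -0.0019531)
(-7*(-1)*2 + R*B) - 1*(-189575) = (-7*(-1)*2 + 131*(-1/512)) - 1*(-189575) = (7*2 - 131/512) + 189575 = (14 - 131/512) + 189575 = 7037/512 + 189575 = 97069437/512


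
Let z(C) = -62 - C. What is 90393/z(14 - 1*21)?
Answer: -90393/55 ≈ -1643.5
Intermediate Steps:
90393/z(14 - 1*21) = 90393/(-62 - (14 - 1*21)) = 90393/(-62 - (14 - 21)) = 90393/(-62 - 1*(-7)) = 90393/(-62 + 7) = 90393/(-55) = 90393*(-1/55) = -90393/55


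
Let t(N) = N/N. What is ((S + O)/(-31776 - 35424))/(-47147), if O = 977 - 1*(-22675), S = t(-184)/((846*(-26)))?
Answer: 520249391/69689451686400 ≈ 7.4653e-6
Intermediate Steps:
t(N) = 1
S = -1/21996 (S = 1/(846*(-26)) = 1/(-21996) = 1*(-1/21996) = -1/21996 ≈ -4.5463e-5)
O = 23652 (O = 977 + 22675 = 23652)
((S + O)/(-31776 - 35424))/(-47147) = ((-1/21996 + 23652)/(-31776 - 35424))/(-47147) = ((520249391/21996)/(-67200))*(-1/47147) = ((520249391/21996)*(-1/67200))*(-1/47147) = -520249391/1478131200*(-1/47147) = 520249391/69689451686400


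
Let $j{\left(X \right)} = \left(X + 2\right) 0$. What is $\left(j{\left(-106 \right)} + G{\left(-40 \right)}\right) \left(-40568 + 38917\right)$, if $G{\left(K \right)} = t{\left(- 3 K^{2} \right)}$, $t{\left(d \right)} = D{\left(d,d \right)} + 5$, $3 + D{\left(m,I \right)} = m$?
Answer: $7921498$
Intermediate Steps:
$j{\left(X \right)} = 0$ ($j{\left(X \right)} = \left(2 + X\right) 0 = 0$)
$D{\left(m,I \right)} = -3 + m$
$t{\left(d \right)} = 2 + d$ ($t{\left(d \right)} = \left(-3 + d\right) + 5 = 2 + d$)
$G{\left(K \right)} = 2 - 3 K^{2}$
$\left(j{\left(-106 \right)} + G{\left(-40 \right)}\right) \left(-40568 + 38917\right) = \left(0 + \left(2 - 3 \left(-40\right)^{2}\right)\right) \left(-40568 + 38917\right) = \left(0 + \left(2 - 4800\right)\right) \left(-1651\right) = \left(0 - 4798\right) \left(-1651\right) = \left(-4798\right) \left(-1651\right) = 7921498$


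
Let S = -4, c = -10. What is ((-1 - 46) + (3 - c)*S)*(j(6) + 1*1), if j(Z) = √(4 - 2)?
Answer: -99 - 99*√2 ≈ -239.01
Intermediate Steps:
j(Z) = √2
((-1 - 46) + (3 - c)*S)*(j(6) + 1*1) = ((-1 - 46) + (3 - 1*(-10))*(-4))*(√2 + 1*1) = (-47 + (3 + 10)*(-4))*(√2 + 1) = (-47 + 13*(-4))*(1 + √2) = (-47 - 52)*(1 + √2) = -99*(1 + √2) = -99 - 99*√2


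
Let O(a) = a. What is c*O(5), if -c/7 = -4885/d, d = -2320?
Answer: -34195/464 ≈ -73.696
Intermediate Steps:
c = -6839/464 (c = -(-34195)/(-2320) = -(-34195)*(-1)/2320 = -7*977/464 = -6839/464 ≈ -14.739)
c*O(5) = -6839/464*5 = -34195/464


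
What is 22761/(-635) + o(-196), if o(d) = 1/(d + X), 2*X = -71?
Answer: -10539613/294005 ≈ -35.848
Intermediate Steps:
X = -71/2 (X = (½)*(-71) = -71/2 ≈ -35.500)
o(d) = 1/(-71/2 + d) (o(d) = 1/(d - 71/2) = 1/(-71/2 + d))
22761/(-635) + o(-196) = 22761/(-635) + 2/(-71 + 2*(-196)) = 22761*(-1/635) + 2/(-71 - 392) = -22761/635 + 2/(-463) = -22761/635 + 2*(-1/463) = -22761/635 - 2/463 = -10539613/294005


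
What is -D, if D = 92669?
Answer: -92669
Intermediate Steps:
-D = -1*92669 = -92669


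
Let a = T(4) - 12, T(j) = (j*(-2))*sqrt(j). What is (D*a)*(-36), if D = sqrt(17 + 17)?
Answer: 1008*sqrt(34) ≈ 5877.6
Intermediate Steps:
T(j) = -2*j**(3/2) (T(j) = (-2*j)*sqrt(j) = -2*j**(3/2))
D = sqrt(34) ≈ 5.8309
a = -28 (a = -2*4**(3/2) - 12 = -2*8 - 12 = -16 - 12 = -28)
(D*a)*(-36) = (sqrt(34)*(-28))*(-36) = -28*sqrt(34)*(-36) = 1008*sqrt(34)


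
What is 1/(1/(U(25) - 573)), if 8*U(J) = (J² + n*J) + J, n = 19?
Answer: -3459/8 ≈ -432.38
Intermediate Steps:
U(J) = J²/8 + 5*J/2 (U(J) = ((J² + 19*J) + J)/8 = (J² + 20*J)/8 = J²/8 + 5*J/2)
1/(1/(U(25) - 573)) = 1/(1/((⅛)*25*(20 + 25) - 573)) = 1/(1/((⅛)*25*45 - 573)) = 1/(1/(1125/8 - 573)) = 1/(1/(-3459/8)) = 1/(-8/3459) = -3459/8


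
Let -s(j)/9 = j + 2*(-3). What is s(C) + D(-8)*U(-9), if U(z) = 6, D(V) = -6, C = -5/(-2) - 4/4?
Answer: 9/2 ≈ 4.5000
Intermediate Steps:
C = 3/2 (C = -5*(-½) - 4*¼ = 5/2 - 1 = 3/2 ≈ 1.5000)
s(j) = 54 - 9*j (s(j) = -9*(j + 2*(-3)) = -9*(j - 6) = -9*(-6 + j) = 54 - 9*j)
s(C) + D(-8)*U(-9) = (54 - 9*3/2) - 6*6 = (54 - 27/2) - 36 = 81/2 - 36 = 9/2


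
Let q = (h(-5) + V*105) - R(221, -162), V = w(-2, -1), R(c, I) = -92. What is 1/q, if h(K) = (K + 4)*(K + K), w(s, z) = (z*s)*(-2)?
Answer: -1/318 ≈ -0.0031447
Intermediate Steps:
w(s, z) = -2*s*z (w(s, z) = (s*z)*(-2) = -2*s*z)
V = -4 (V = -2*(-2)*(-1) = -4)
h(K) = 2*K*(4 + K) (h(K) = (4 + K)*(2*K) = 2*K*(4 + K))
q = -318 (q = (2*(-5)*(4 - 5) - 4*105) - 1*(-92) = (2*(-5)*(-1) - 420) + 92 = (10 - 420) + 92 = -410 + 92 = -318)
1/q = 1/(-318) = -1/318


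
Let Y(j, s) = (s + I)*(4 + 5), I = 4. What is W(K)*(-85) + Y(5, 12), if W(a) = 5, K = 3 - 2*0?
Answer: -281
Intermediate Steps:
Y(j, s) = 36 + 9*s (Y(j, s) = (s + 4)*(4 + 5) = (4 + s)*9 = 36 + 9*s)
K = 3 (K = 3 + 0 = 3)
W(K)*(-85) + Y(5, 12) = 5*(-85) + (36 + 9*12) = -425 + (36 + 108) = -425 + 144 = -281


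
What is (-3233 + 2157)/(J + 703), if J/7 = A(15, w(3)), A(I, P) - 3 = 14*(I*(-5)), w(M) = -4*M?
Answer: 538/3313 ≈ 0.16239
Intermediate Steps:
A(I, P) = 3 - 70*I (A(I, P) = 3 + 14*(I*(-5)) = 3 + 14*(-5*I) = 3 - 70*I)
J = -7329 (J = 7*(3 - 70*15) = 7*(3 - 1050) = 7*(-1047) = -7329)
(-3233 + 2157)/(J + 703) = (-3233 + 2157)/(-7329 + 703) = -1076/(-6626) = -1076*(-1/6626) = 538/3313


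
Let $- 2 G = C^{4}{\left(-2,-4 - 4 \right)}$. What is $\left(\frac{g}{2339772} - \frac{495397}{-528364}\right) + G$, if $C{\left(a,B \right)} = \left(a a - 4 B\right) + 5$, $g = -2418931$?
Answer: $- \frac{109167216496926184}{77265705813} \approx -1.4129 \cdot 10^{6}$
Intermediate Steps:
$C{\left(a,B \right)} = 5 + a^{2} - 4 B$ ($C{\left(a,B \right)} = \left(a^{2} - 4 B\right) + 5 = 5 + a^{2} - 4 B$)
$G = - \frac{2825761}{2}$ ($G = - \frac{\left(5 + \left(-2\right)^{2} - 4 \left(-4 - 4\right)\right)^{4}}{2} = - \frac{\left(5 + 4 - -32\right)^{4}}{2} = - \frac{\left(5 + 4 + 32\right)^{4}}{2} = - \frac{41^{4}}{2} = \left(- \frac{1}{2}\right) 2825761 = - \frac{2825761}{2} \approx -1.4129 \cdot 10^{6}$)
$\left(\frac{g}{2339772} - \frac{495397}{-528364}\right) + G = \left(- \frac{2418931}{2339772} - \frac{495397}{-528364}\right) - \frac{2825761}{2} = \left(\left(-2418931\right) \frac{1}{2339772} - - \frac{495397}{528364}\right) - \frac{2825761}{2} = \left(- \frac{2418931}{2339772} + \frac{495397}{528364}\right) - \frac{2825761}{2} = - \frac{14870003675}{154531411626} - \frac{2825761}{2} = - \frac{109167216496926184}{77265705813}$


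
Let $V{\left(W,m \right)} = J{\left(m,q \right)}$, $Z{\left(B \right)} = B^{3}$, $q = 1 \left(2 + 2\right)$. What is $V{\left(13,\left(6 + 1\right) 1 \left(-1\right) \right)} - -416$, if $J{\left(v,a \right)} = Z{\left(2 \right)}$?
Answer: $424$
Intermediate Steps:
$q = 4$ ($q = 1 \cdot 4 = 4$)
$J{\left(v,a \right)} = 8$ ($J{\left(v,a \right)} = 2^{3} = 8$)
$V{\left(W,m \right)} = 8$
$V{\left(13,\left(6 + 1\right) 1 \left(-1\right) \right)} - -416 = 8 - -416 = 8 + 416 = 424$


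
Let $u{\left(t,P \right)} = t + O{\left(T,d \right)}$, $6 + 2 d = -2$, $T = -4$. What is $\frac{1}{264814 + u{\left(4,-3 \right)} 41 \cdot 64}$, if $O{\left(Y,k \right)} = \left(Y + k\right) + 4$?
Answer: $\frac{1}{264814} \approx 3.7762 \cdot 10^{-6}$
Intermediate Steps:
$d = -4$ ($d = -3 + \frac{1}{2} \left(-2\right) = -3 - 1 = -4$)
$O{\left(Y,k \right)} = 4 + Y + k$
$u{\left(t,P \right)} = -4 + t$ ($u{\left(t,P \right)} = t - 4 = -4 + t$)
$\frac{1}{264814 + u{\left(4,-3 \right)} 41 \cdot 64} = \frac{1}{264814 + \left(-4 + 4\right) 41 \cdot 64} = \frac{1}{264814 + 0 \cdot 41 \cdot 64} = \frac{1}{264814 + 0 \cdot 64} = \frac{1}{264814 + 0} = \frac{1}{264814}$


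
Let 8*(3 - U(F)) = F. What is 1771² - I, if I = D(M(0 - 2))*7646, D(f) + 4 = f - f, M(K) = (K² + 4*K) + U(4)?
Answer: 3167025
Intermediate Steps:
U(F) = 3 - F/8
M(K) = 5/2 + K² + 4*K (M(K) = (K² + 4*K) + (3 - ⅛*4) = (K² + 4*K) + (3 - ½) = (K² + 4*K) + 5/2 = 5/2 + K² + 4*K)
D(f) = -4 (D(f) = -4 + (f - f) = -4 + 0 = -4)
I = -30584 (I = -4*7646 = -30584)
1771² - I = 1771² - 1*(-30584) = 3136441 + 30584 = 3167025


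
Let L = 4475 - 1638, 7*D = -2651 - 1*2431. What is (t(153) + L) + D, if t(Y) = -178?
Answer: 1933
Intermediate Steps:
D = -726 (D = (-2651 - 1*2431)/7 = (-2651 - 2431)/7 = (⅐)*(-5082) = -726)
L = 2837
(t(153) + L) + D = (-178 + 2837) - 726 = 2659 - 726 = 1933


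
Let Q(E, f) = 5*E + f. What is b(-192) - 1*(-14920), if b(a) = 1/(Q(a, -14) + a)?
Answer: 17396719/1166 ≈ 14920.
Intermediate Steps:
Q(E, f) = f + 5*E
b(a) = 1/(-14 + 6*a) (b(a) = 1/((-14 + 5*a) + a) = 1/(-14 + 6*a))
b(-192) - 1*(-14920) = 1/(2*(-7 + 3*(-192))) - 1*(-14920) = 1/(2*(-7 - 576)) + 14920 = (½)/(-583) + 14920 = (½)*(-1/583) + 14920 = -1/1166 + 14920 = 17396719/1166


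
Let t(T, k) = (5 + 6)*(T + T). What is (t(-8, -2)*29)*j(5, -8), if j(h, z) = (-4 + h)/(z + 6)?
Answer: 2552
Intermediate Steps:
t(T, k) = 22*T (t(T, k) = 11*(2*T) = 22*T)
j(h, z) = (-4 + h)/(6 + z)
(t(-8, -2)*29)*j(5, -8) = ((22*(-8))*29)*((-4 + 5)/(6 - 8)) = (-176*29)*(1/(-2)) = -(-2552) = -5104*(-½) = 2552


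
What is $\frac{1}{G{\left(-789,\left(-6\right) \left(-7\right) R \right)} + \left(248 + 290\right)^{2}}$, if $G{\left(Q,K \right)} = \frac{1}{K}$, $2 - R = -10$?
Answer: $\frac{504}{145879777} \approx 3.4549 \cdot 10^{-6}$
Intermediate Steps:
$R = 12$ ($R = 2 - -10 = 2 + 10 = 12$)
$\frac{1}{G{\left(-789,\left(-6\right) \left(-7\right) R \right)} + \left(248 + 290\right)^{2}} = \frac{1}{\frac{1}{\left(-6\right) \left(-7\right) 12} + \left(248 + 290\right)^{2}} = \frac{1}{\frac{1}{42 \cdot 12} + 538^{2}} = \frac{1}{\frac{1}{504} + 289444} = \frac{1}{\frac{145879777}{504}} = \frac{504}{145879777}$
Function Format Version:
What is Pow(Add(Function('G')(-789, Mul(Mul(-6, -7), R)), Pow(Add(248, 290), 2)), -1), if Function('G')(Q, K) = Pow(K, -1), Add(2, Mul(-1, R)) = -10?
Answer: Rational(504, 145879777) ≈ 3.4549e-6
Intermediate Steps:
R = 12 (R = Add(2, Mul(-1, -10)) = Add(2, 10) = 12)
Pow(Add(Function('G')(-789, Mul(Mul(-6, -7), R)), Pow(Add(248, 290), 2)), -1) = Pow(Add(Pow(Mul(Mul(-6, -7), 12), -1), Pow(Add(248, 290), 2)), -1) = Pow(Add(Pow(Mul(42, 12), -1), Pow(538, 2)), -1) = Pow(Add(Pow(504, -1), 289444), -1) = Pow(Add(Rational(1, 504), 289444), -1) = Pow(Rational(145879777, 504), -1) = Rational(504, 145879777)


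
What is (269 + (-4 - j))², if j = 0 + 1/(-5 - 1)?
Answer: 2531281/36 ≈ 70313.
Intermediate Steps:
j = -⅙ (j = 0 + 1/(-6) = 0 - ⅙ = -⅙ ≈ -0.16667)
(269 + (-4 - j))² = (269 + (-4 - 1*(-⅙)))² = (269 + (-4 + ⅙))² = (269 - 23/6)² = (1591/6)² = 2531281/36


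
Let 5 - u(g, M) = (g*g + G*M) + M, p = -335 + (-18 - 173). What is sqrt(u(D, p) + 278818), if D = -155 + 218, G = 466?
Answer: 4*sqrt(32531) ≈ 721.45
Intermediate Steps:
D = 63
p = -526 (p = -335 - 191 = -526)
u(g, M) = 5 - g**2 - 467*M (u(g, M) = 5 - ((g*g + 466*M) + M) = 5 - ((g**2 + 466*M) + M) = 5 - (g**2 + 467*M) = 5 + (-g**2 - 467*M) = 5 - g**2 - 467*M)
sqrt(u(D, p) + 278818) = sqrt((5 - 1*63**2 - 467*(-526)) + 278818) = sqrt((5 - 1*3969 + 245642) + 278818) = sqrt((5 - 3969 + 245642) + 278818) = sqrt(241678 + 278818) = sqrt(520496) = 4*sqrt(32531)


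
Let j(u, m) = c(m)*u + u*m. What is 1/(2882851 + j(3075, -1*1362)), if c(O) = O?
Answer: -1/5493449 ≈ -1.8203e-7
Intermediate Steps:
j(u, m) = 2*m*u (j(u, m) = m*u + u*m = m*u + m*u = 2*m*u)
1/(2882851 + j(3075, -1*1362)) = 1/(2882851 + 2*(-1*1362)*3075) = 1/(2882851 + 2*(-1362)*3075) = 1/(2882851 - 8376300) = 1/(-5493449) = -1/5493449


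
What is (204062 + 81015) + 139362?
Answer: 424439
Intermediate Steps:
(204062 + 81015) + 139362 = 285077 + 139362 = 424439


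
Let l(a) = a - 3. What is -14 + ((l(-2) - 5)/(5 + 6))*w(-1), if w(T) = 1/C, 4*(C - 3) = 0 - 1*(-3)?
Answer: -470/33 ≈ -14.242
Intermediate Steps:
C = 15/4 (C = 3 + (0 - 1*(-3))/4 = 3 + (0 + 3)/4 = 3 + (1/4)*3 = 3 + 3/4 = 15/4 ≈ 3.7500)
l(a) = -3 + a
w(T) = 4/15 (w(T) = 1/(15/4) = 4/15)
-14 + ((l(-2) - 5)/(5 + 6))*w(-1) = -14 + (((-3 - 2) - 5)/(5 + 6))*(4/15) = -14 + ((-5 - 5)/11)*(4/15) = -14 - 10*1/11*(4/15) = -14 - 10/11*4/15 = -14 - 8/33 = -470/33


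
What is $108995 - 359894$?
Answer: $-250899$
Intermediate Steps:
$108995 - 359894 = -250899$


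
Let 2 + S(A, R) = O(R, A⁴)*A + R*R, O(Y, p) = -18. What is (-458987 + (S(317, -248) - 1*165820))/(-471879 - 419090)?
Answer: 569011/890969 ≈ 0.63864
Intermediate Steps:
S(A, R) = -2 + R² - 18*A (S(A, R) = -2 + (-18*A + R*R) = -2 + (-18*A + R²) = -2 + (R² - 18*A) = -2 + R² - 18*A)
(-458987 + (S(317, -248) - 1*165820))/(-471879 - 419090) = (-458987 + ((-2 + (-248)² - 18*317) - 1*165820))/(-471879 - 419090) = (-458987 + ((-2 + 61504 - 5706) - 165820))/(-890969) = (-458987 + (55796 - 165820))*(-1/890969) = (-458987 - 110024)*(-1/890969) = -569011*(-1/890969) = 569011/890969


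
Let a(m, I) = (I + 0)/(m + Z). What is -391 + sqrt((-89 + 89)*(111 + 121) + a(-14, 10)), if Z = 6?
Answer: -391 + I*sqrt(5)/2 ≈ -391.0 + 1.118*I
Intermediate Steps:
a(m, I) = I/(6 + m) (a(m, I) = (I + 0)/(m + 6) = I/(6 + m))
-391 + sqrt((-89 + 89)*(111 + 121) + a(-14, 10)) = -391 + sqrt((-89 + 89)*(111 + 121) + 10/(6 - 14)) = -391 + sqrt(0*232 + 10/(-8)) = -391 + sqrt(0 + 10*(-1/8)) = -391 + sqrt(0 - 5/4) = -391 + sqrt(-5/4) = -391 + I*sqrt(5)/2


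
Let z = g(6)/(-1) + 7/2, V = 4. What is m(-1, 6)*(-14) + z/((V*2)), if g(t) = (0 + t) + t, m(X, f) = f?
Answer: -1361/16 ≈ -85.063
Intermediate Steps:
g(t) = 2*t (g(t) = t + t = 2*t)
z = -17/2 (z = (2*6)/(-1) + 7/2 = 12*(-1) + 7*(½) = -12 + 7/2 = -17/2 ≈ -8.5000)
m(-1, 6)*(-14) + z/((V*2)) = 6*(-14) - 17/(2*(4*2)) = -84 - 17/2/8 = -84 - 17/2*⅛ = -84 - 17/16 = -1361/16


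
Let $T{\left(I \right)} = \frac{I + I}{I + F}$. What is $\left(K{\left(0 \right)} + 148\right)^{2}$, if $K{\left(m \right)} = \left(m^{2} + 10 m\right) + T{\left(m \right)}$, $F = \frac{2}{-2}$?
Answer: $21904$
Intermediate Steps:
$F = -1$ ($F = 2 \left(- \frac{1}{2}\right) = -1$)
$T{\left(I \right)} = \frac{2 I}{-1 + I}$ ($T{\left(I \right)} = \frac{I + I}{I - 1} = \frac{2 I}{-1 + I}$)
$K{\left(m \right)} = m^{2} + 10 m + \frac{2 m}{-1 + m}$ ($K{\left(m \right)} = \left(m^{2} + 10 m\right) + \frac{2 m}{-1 + m} = m^{2} + 10 m + \frac{2 m}{-1 + m}$)
$\left(K{\left(0 \right)} + 148\right)^{2} = \left(\frac{0 \left(2 + \left(-1 + 0\right) \left(10 + 0\right)\right)}{-1 + 0} + 148\right)^{2} = \left(\frac{0 \left(2 - 10\right)}{-1} + 148\right)^{2} = \left(0 \left(-1\right) \left(2 - 10\right) + 148\right)^{2} = \left(0 \left(-1\right) \left(-8\right) + 148\right)^{2} = \left(0 + 148\right)^{2} = 148^{2} = 21904$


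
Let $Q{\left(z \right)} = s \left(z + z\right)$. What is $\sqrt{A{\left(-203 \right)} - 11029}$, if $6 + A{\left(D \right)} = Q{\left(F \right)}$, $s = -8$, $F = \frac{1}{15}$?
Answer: $\frac{i \sqrt{2483115}}{15} \approx 105.05 i$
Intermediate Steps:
$F = \frac{1}{15} \approx 0.066667$
$Q{\left(z \right)} = - 16 z$ ($Q{\left(z \right)} = - 8 \left(z + z\right) = - 8 \cdot 2 z = - 16 z$)
$A{\left(D \right)} = - \frac{106}{15}$ ($A{\left(D \right)} = -6 - \frac{16}{15} = - \frac{106}{15}$)
$\sqrt{A{\left(-203 \right)} - 11029} = \sqrt{- \frac{106}{15} - 11029} = \sqrt{- \frac{165541}{15}} = \frac{i \sqrt{2483115}}{15}$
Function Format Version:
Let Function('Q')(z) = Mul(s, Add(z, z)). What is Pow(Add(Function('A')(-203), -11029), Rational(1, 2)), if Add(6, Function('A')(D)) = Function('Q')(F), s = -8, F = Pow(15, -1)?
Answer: Mul(Rational(1, 15), I, Pow(2483115, Rational(1, 2))) ≈ Mul(105.05, I)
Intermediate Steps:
F = Rational(1, 15) ≈ 0.066667
Function('Q')(z) = Mul(-16, z) (Function('Q')(z) = Mul(-8, Add(z, z)) = Mul(-8, Mul(2, z)) = Mul(-16, z))
Function('A')(D) = Rational(-106, 15) (Function('A')(D) = Add(-6, Mul(-16, Rational(1, 15))) = Add(-6, Rational(-16, 15)) = Rational(-106, 15))
Pow(Add(Function('A')(-203), -11029), Rational(1, 2)) = Pow(Add(Rational(-106, 15), -11029), Rational(1, 2)) = Pow(Rational(-165541, 15), Rational(1, 2)) = Mul(Rational(1, 15), I, Pow(2483115, Rational(1, 2)))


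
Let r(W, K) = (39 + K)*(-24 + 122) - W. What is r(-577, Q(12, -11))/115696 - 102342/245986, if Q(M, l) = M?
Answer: -5234594041/14229798128 ≈ -0.36786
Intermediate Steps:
r(W, K) = 3822 - W + 98*K (r(W, K) = (39 + K)*98 - W = (3822 + 98*K) - W = 3822 - W + 98*K)
r(-577, Q(12, -11))/115696 - 102342/245986 = (3822 - 1*(-577) + 98*12)/115696 - 102342/245986 = (3822 + 577 + 1176)*(1/115696) - 102342*1/245986 = 5575*(1/115696) - 51171/122993 = 5575/115696 - 51171/122993 = -5234594041/14229798128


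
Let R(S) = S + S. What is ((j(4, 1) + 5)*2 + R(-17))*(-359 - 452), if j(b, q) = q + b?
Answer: 11354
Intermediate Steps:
R(S) = 2*S
j(b, q) = b + q
((j(4, 1) + 5)*2 + R(-17))*(-359 - 452) = (((4 + 1) + 5)*2 + 2*(-17))*(-359 - 452) = ((5 + 5)*2 - 34)*(-811) = (10*2 - 34)*(-811) = (20 - 34)*(-811) = -14*(-811) = 11354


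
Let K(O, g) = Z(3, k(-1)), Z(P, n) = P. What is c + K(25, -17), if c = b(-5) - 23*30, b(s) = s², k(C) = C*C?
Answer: -662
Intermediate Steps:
k(C) = C²
K(O, g) = 3
c = -665 (c = (-5)² - 23*30 = 25 - 690 = -665)
c + K(25, -17) = -665 + 3 = -662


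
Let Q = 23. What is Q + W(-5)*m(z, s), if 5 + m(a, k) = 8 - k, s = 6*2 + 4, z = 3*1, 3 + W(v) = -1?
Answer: 75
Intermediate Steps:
W(v) = -4 (W(v) = -3 - 1 = -4)
z = 3
s = 16 (s = 12 + 4 = 16)
m(a, k) = 3 - k (m(a, k) = -5 + (8 - k) = 3 - k)
Q + W(-5)*m(z, s) = 23 - 4*(3 - 1*16) = 23 - 4*(3 - 16) = 23 - 4*(-13) = 23 + 52 = 75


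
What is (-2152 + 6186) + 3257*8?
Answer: 30090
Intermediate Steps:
(-2152 + 6186) + 3257*8 = 4034 + 26056 = 30090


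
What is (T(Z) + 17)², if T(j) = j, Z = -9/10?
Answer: 25921/100 ≈ 259.21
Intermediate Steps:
Z = -9/10 (Z = -9*⅒ = -9/10 ≈ -0.90000)
(T(Z) + 17)² = (-9/10 + 17)² = (161/10)² = 25921/100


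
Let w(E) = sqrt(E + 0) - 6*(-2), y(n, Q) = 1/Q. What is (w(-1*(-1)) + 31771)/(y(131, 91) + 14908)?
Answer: 2892344/1356629 ≈ 2.1320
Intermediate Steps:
w(E) = 12 + sqrt(E) (w(E) = sqrt(E) + 12 = 12 + sqrt(E))
(w(-1*(-1)) + 31771)/(y(131, 91) + 14908) = ((12 + sqrt(-1*(-1))) + 31771)/(1/91 + 14908) = ((12 + sqrt(1)) + 31771)/(1/91 + 14908) = ((12 + 1) + 31771)/(1356629/91) = (13 + 31771)*(91/1356629) = 31784*(91/1356629) = 2892344/1356629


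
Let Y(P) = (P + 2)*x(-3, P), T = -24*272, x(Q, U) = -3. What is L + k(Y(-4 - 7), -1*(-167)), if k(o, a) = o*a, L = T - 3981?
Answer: -6000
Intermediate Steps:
T = -6528
L = -10509 (L = -6528 - 3981 = -10509)
Y(P) = -6 - 3*P (Y(P) = (P + 2)*(-3) = (2 + P)*(-3) = -6 - 3*P)
k(o, a) = a*o
L + k(Y(-4 - 7), -1*(-167)) = -10509 + (-1*(-167))*(-6 - 3*(-4 - 7)) = -10509 + 167*(-6 - 3*(-11)) = -10509 + 167*(-6 + 33) = -10509 + 167*27 = -10509 + 4509 = -6000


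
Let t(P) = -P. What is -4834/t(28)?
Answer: 2417/14 ≈ 172.64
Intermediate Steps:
-4834/t(28) = -4834/((-1*28)) = -4834/(-28) = -4834*(-1/28) = 2417/14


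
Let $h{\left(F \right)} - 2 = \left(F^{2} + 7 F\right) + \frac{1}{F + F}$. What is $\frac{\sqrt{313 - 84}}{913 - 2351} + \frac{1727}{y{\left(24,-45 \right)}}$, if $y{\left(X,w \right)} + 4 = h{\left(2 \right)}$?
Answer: $\frac{6908}{65} - \frac{\sqrt{229}}{1438} \approx 106.27$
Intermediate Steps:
$h{\left(F \right)} = 2 + F^{2} + \frac{1}{2 F} + 7 F$ ($h{\left(F \right)} = 2 + \left(\left(F^{2} + 7 F\right) + \frac{1}{F + F}\right) = 2 + \left(\left(F^{2} + 7 F\right) + \frac{1}{2 F}\right) = 2 + \left(F^{2} + \frac{1}{2 F} + 7 F\right) = 2 + F^{2} + \frac{1}{2 F} + 7 F$)
$y{\left(X,w \right)} = \frac{65}{4}$ ($y{\left(X,w \right)} = -4 + \left(2 + 2^{2} + \frac{1}{2 \cdot 2} + 7 \cdot 2\right) = -4 + \left(2 + 4 + \frac{1}{2} \cdot \frac{1}{2} + 14\right) = -4 + \left(2 + 4 + \frac{1}{4} + 14\right) = -4 + \frac{81}{4} = \frac{65}{4}$)
$\frac{\sqrt{313 - 84}}{913 - 2351} + \frac{1727}{y{\left(24,-45 \right)}} = \frac{\sqrt{313 - 84}}{913 - 2351} + \frac{1727}{\frac{65}{4}} = \frac{\sqrt{229}}{913 - 2351} + 1727 \cdot \frac{4}{65} = \frac{\sqrt{229}}{-1438} + \frac{6908}{65} = \sqrt{229} \left(- \frac{1}{1438}\right) + \frac{6908}{65} = - \frac{\sqrt{229}}{1438} + \frac{6908}{65} = \frac{6908}{65} - \frac{\sqrt{229}}{1438}$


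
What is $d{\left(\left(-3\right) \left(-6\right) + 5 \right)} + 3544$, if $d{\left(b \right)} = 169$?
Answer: $3713$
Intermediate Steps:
$d{\left(\left(-3\right) \left(-6\right) + 5 \right)} + 3544 = 169 + 3544 = 3713$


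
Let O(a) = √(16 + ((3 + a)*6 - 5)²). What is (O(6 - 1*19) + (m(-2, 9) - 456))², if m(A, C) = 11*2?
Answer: (434 - √4241)² ≈ 1.3607e+5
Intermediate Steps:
m(A, C) = 22
O(a) = √(16 + (13 + 6*a)²) (O(a) = √(16 + ((18 + 6*a) - 5)²) = √(16 + (13 + 6*a)²))
(O(6 - 1*19) + (m(-2, 9) - 456))² = (√(16 + (13 + 6*(6 - 1*19))²) + (22 - 456))² = (√(16 + (13 + 6*(6 - 19))²) - 434)² = (√(16 + (13 + 6*(-13))²) - 434)² = (√(16 + (13 - 78)²) - 434)² = (√(16 + (-65)²) - 434)² = (√(16 + 4225) - 434)² = (√4241 - 434)² = (-434 + √4241)²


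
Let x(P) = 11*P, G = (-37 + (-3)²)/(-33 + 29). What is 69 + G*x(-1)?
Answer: -8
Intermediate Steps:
G = 7 (G = (-37 + 9)/(-4) = -28*(-¼) = 7)
69 + G*x(-1) = 69 + 7*(11*(-1)) = 69 + 7*(-11) = 69 - 77 = -8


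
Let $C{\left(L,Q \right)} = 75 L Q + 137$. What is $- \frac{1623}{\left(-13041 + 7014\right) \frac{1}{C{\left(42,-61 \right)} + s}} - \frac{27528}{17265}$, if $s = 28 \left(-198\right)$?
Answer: $- \frac{615103264019}{11561795} \approx -53201.0$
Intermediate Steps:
$s = -5544$
$C{\left(L,Q \right)} = 137 + 75 L Q$ ($C{\left(L,Q \right)} = 75 L Q + 137 = 137 + 75 L Q$)
$- \frac{1623}{\left(-13041 + 7014\right) \frac{1}{C{\left(42,-61 \right)} + s}} - \frac{27528}{17265} = - \frac{1623}{\left(-13041 + 7014\right) \frac{1}{\left(137 + 75 \cdot 42 \left(-61\right)\right) - 5544}} - \frac{27528}{17265} = - \frac{1623}{\left(-6027\right) \frac{1}{\left(137 - 192150\right) - 5544}} - \frac{9176}{5755} = - \frac{1623}{\left(-6027\right) \frac{1}{-192013 - 5544}} - \frac{9176}{5755} = - \frac{1623}{\left(-6027\right) \frac{1}{-197557}} - \frac{9176}{5755} = - \frac{1623}{\left(-6027\right) \left(- \frac{1}{197557}\right)} - \frac{9176}{5755} = - \frac{1623}{\frac{6027}{197557}} - \frac{9176}{5755} = \left(-1623\right) \frac{197557}{6027} - \frac{9176}{5755} = - \frac{106878337}{2009} - \frac{9176}{5755} = - \frac{615103264019}{11561795}$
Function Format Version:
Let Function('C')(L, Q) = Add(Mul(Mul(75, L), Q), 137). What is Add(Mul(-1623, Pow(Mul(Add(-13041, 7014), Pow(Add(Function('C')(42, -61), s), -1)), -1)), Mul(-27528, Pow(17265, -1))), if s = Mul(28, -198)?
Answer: Rational(-615103264019, 11561795) ≈ -53201.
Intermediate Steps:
s = -5544
Function('C')(L, Q) = Add(137, Mul(75, L, Q)) (Function('C')(L, Q) = Add(Mul(75, L, Q), 137) = Add(137, Mul(75, L, Q)))
Add(Mul(-1623, Pow(Mul(Add(-13041, 7014), Pow(Add(Function('C')(42, -61), s), -1)), -1)), Mul(-27528, Pow(17265, -1))) = Add(Mul(-1623, Pow(Mul(Add(-13041, 7014), Pow(Add(Add(137, Mul(75, 42, -61)), -5544), -1)), -1)), Mul(-27528, Pow(17265, -1))) = Add(Mul(-1623, Pow(Mul(-6027, Pow(Add(Add(137, -192150), -5544), -1)), -1)), Mul(-27528, Rational(1, 17265))) = Add(Mul(-1623, Pow(Mul(-6027, Pow(Add(-192013, -5544), -1)), -1)), Rational(-9176, 5755)) = Add(Mul(-1623, Pow(Mul(-6027, Pow(-197557, -1)), -1)), Rational(-9176, 5755)) = Add(Mul(-1623, Pow(Mul(-6027, Rational(-1, 197557)), -1)), Rational(-9176, 5755)) = Add(Mul(-1623, Pow(Rational(6027, 197557), -1)), Rational(-9176, 5755)) = Add(Mul(-1623, Rational(197557, 6027)), Rational(-9176, 5755)) = Add(Rational(-106878337, 2009), Rational(-9176, 5755)) = Rational(-615103264019, 11561795)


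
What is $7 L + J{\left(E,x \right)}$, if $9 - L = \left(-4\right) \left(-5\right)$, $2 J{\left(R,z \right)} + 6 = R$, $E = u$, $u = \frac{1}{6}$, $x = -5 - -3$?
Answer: $- \frac{959}{12} \approx -79.917$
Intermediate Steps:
$x = -2$ ($x = -5 + 3 = -2$)
$u = \frac{1}{6} \approx 0.16667$
$E = \frac{1}{6} \approx 0.16667$
$J{\left(R,z \right)} = -3 + \frac{R}{2}$
$L = -11$ ($L = 9 - \left(-4\right) \left(-5\right) = 9 - 20 = -11$)
$7 L + J{\left(E,x \right)} = 7 \left(-11\right) + \left(-3 + \frac{1}{2} \cdot \frac{1}{6}\right) = -77 + \left(-3 + \frac{1}{12}\right) = -77 - \frac{35}{12} = - \frac{959}{12}$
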